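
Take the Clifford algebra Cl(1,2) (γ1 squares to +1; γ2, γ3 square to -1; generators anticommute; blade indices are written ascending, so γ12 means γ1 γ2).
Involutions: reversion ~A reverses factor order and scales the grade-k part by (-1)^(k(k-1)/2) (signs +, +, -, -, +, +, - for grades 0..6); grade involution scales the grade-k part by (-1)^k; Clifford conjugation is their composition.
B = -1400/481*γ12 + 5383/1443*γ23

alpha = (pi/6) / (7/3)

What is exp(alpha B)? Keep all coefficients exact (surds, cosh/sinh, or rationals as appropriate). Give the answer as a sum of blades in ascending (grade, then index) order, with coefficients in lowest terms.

B^2 term by term: the squares give (-1400/481)^2*(γ12)^2 + (5383/1443)^2*(γ23)^2 = 1960000/231361*(+1) + 28976689/2082249*(-1) = -49/9 (each basis 2-blade squares to minus the product of its generators' squares); cross terms between blades sharing an index anticommute and cancel. So B^2 = -49/9.
B^2 = -49/9 — a negative square means the series sums to a rotation: l = 7/3, alpha*l = pi/6, so exp(alpha B) = cos(pi/6) + (sin(pi/6)/(7/3))*B = sqrt(3)/2 + (3/14)*B.
Answer: sqrt(3)/2 - 300/481*γ12 + 769/962*γ23


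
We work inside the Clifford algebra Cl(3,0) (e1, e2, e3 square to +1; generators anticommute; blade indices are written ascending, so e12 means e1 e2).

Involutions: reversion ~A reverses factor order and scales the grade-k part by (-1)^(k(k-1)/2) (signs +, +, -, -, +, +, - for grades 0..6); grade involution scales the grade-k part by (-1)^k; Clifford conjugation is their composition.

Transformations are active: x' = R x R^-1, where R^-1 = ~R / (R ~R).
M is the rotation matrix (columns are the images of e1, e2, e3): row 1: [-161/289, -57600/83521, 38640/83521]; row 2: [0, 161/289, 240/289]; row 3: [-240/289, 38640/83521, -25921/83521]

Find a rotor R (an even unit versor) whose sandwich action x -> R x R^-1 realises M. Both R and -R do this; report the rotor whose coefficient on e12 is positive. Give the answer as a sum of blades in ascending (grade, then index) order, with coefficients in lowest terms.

Method: write R = a + b12*e12 + b13*e13 + b23*e23 with a^2 + b12^2 + b13^2 + b23^2 = 1 (so R^-1 = ~R). Expanding the columns R e_j ~R gives tr M = 4a^2 - 1 and, from the antisymmetric part, M21 - M12 = -4a*b12, M13 - M31 = 4a*b13, M32 - M23 = -4a*b23.
Here tr M = -25921/83521, so a^2 = (1 + tr M)/4 = 14400/83521 and a = ±120/289. Taking a = 120/289: M21 - M12 = 57600/83521, M13 - M31 = 108000/83521, M32 - M23 = -30720/83521, giving b12 = -120/289, b13 = 225/289, b23 = 64/289, i.e. R = 120/289 - 120/289*e12 + 225/289*e13 + 64/289*e23.
Its e12 coefficient is negative, so report the other preimage -R.
Answer: -120/289 + 120/289*e12 - 225/289*e13 - 64/289*e23. Note: both R and -R realise this M (trace -25921/83521); the covering map identifies them, and the e12-coefficient sign is the tie-breaker.


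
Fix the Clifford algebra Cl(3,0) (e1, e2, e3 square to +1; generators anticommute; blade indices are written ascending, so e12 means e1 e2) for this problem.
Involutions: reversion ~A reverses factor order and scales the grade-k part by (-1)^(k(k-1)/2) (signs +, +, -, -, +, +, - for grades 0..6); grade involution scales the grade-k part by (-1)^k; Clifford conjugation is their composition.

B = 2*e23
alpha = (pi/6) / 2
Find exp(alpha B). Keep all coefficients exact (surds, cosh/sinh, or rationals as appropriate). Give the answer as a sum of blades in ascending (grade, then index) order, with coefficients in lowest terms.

B^2 = (2)^2*(e23)^2 = 4*(-1) = -4 (a basis 2-blade squares to minus the product of its generators' squares).
B^2 = -4 — circular case — the even/odd split gives cos and sin: l = 2, alpha*l = pi/6, so exp(alpha B) = cos(pi/6) + (sin(pi/6)/2)*B = sqrt(3)/2 + (1/4)*B.
Answer: sqrt(3)/2 + 1/2*e23


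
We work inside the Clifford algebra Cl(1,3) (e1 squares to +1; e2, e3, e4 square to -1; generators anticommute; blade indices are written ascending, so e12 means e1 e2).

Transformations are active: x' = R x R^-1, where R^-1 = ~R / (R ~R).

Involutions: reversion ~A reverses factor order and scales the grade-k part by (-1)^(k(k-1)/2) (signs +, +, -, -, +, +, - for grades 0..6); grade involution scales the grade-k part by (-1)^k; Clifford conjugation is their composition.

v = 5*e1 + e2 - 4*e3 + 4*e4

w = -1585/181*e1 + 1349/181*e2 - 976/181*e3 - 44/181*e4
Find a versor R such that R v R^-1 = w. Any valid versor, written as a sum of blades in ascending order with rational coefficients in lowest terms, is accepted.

Here q(v) = q(w) = -8; the classical choice R = v + w = -680/181*e1 + 1530/181*e2 - 1700/181*e3 + 680/181*e4 then realises v -> w under the sandwich.
Answer: -680/181*e1 + 1530/181*e2 - 1700/181*e3 + 680/181*e4


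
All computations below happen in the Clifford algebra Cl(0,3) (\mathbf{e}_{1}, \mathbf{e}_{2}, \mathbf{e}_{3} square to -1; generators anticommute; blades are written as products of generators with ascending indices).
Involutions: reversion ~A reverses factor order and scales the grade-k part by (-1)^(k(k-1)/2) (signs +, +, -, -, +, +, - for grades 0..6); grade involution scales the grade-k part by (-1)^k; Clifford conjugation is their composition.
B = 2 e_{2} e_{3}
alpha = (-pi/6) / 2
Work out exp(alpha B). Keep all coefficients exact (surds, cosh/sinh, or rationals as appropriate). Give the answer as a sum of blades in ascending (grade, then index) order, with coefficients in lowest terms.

B^2 = (2)^2*(e_{2} e_{3})^2 = 4*(-1) = -4 (a basis 2-blade squares to minus the product of its generators' squares).
B^2 = -4 — the series telescopes trigonometrically here: l = 2, alpha*l = - \frac{\pi}{6}, so exp(alpha B) = cos(- \frac{\pi}{6}) + (sin(- \frac{\pi}{6})/2)*B = \frac{\sqrt{3}}{2} + (- \frac{1}{4})*B.
Answer: \frac{\sqrt{3}}{2} - \frac{1}{2} e_{2} e_{3}


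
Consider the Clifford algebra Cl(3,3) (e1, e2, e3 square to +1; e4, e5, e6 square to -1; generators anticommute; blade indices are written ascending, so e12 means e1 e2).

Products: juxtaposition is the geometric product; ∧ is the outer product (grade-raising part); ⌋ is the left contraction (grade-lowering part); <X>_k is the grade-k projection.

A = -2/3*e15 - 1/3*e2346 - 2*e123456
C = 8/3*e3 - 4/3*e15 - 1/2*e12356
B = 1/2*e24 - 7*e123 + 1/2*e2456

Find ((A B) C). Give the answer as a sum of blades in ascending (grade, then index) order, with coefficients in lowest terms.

step 1: -e13 + 1/6*e35 + 1/6*e36 - 7/3*e146 - 14/3*e235 + 14*e456 - 1/3*e1245 + 1/3*e1246 + e1356
step 2: -8/3*e1 + 1/2*e2 - 4/9*e5 - 4/9*e6 + 2/9*e13 - 7/3*e16 + 4/9*e24 + 112/9*e25 - 4/3*e35 + 4/3*e36 + 56/9*e123 + 1/12*e125 - 1/12*e126 + 56/3*e146 + 8/3*e156 + 1/2*e256 + 1/6*e345 + 1/6*e346 - 28/9*e456 - 7*e1234 - 56/9*e1346 + 2/9*e1356 + 7/6*e2345 - 4/9*e2456 - 112/3*e3456 - 8/9*e12345 + 8/9*e12346
Answer: -8/3*e1 + 1/2*e2 - 4/9*e5 - 4/9*e6 + 2/9*e13 - 7/3*e16 + 4/9*e24 + 112/9*e25 - 4/3*e35 + 4/3*e36 + 56/9*e123 + 1/12*e125 - 1/12*e126 + 56/3*e146 + 8/3*e156 + 1/2*e256 + 1/6*e345 + 1/6*e346 - 28/9*e456 - 7*e1234 - 56/9*e1346 + 2/9*e1356 + 7/6*e2345 - 4/9*e2456 - 112/3*e3456 - 8/9*e12345 + 8/9*e12346


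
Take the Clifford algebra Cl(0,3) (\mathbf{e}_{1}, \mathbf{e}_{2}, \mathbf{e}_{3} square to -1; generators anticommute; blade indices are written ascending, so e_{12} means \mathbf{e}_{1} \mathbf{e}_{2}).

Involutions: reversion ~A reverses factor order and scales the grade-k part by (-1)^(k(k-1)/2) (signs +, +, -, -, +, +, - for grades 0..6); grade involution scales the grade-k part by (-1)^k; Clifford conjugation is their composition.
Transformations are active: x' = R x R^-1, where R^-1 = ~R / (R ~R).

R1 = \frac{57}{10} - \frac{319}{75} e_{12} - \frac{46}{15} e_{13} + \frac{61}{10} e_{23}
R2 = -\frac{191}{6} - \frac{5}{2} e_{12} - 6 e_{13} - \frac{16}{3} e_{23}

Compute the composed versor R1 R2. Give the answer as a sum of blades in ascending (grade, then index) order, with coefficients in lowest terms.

Distribute over the terms of R1 (each basis-blade product reordered to ascending indices, repeated generators contracted through their squares):
(\frac{57}{10}) R2 = -\frac{3629}{20} - \frac{57}{4} e_{12} - \frac{171}{5} e_{13} - \frac{152}{5} e_{23}
(-\frac{319}{75} e_{12}) R2 = -\frac{319}{30} + \frac{60929}{450} e_{12} - \frac{5104}{225} e_{13} + \frac{638}{25} e_{23}
(-\frac{46}{15} e_{13}) R2 = -\frac{92}{5} + \frac{736}{45} e_{12} + \frac{4393}{45} e_{13} - \frac{23}{3} e_{23}
(\frac{61}{10} e_{23}) R2 = \frac{488}{15} + \frac{183}{5} e_{12} - \frac{61}{4} e_{13} - \frac{11651}{60} e_{23}
Summing the partial products and collecting blades:
Answer: -\frac{3559}{20} + \frac{52231}{300} e_{12} + \frac{22939}{900} e_{13} - \frac{20673}{100} e_{23}


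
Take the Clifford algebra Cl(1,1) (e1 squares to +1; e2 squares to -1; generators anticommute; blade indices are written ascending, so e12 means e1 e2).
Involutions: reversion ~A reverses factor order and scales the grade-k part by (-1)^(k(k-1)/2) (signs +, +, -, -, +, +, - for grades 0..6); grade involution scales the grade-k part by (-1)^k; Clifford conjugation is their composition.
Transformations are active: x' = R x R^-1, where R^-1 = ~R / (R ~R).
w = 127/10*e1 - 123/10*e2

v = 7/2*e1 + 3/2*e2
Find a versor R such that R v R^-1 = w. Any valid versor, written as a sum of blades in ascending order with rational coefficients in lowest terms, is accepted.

Here q(v) = q(w) = 10; the classical choice R = v + w = 81/5*e1 - 54/5*e2 then realises v -> w under the sandwich.
Answer: 81/5*e1 - 54/5*e2


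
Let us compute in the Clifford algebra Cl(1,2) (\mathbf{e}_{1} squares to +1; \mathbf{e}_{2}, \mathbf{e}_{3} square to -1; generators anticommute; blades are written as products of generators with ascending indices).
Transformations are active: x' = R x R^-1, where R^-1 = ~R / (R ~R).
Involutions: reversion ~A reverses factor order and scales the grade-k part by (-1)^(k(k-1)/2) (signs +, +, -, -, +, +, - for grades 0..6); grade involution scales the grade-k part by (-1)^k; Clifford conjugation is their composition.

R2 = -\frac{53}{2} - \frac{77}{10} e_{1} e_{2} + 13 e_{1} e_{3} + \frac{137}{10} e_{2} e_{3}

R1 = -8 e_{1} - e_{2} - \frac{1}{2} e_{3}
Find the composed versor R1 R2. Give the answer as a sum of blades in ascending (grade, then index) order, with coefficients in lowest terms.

Distribute over the terms of R1 (each basis-blade product reordered to ascending indices, repeated generators contracted through their squares):
(-8 e_{1}) R2 = 212 e_{1} + \frac{308}{5} e_{2} - 104 e_{3} - \frac{548}{5} e_{1} e_{2} e_{3}
(-e_{2}) R2 = \frac{77}{10} e_{1} + \frac{53}{2} e_{2} + \frac{137}{10} e_{3} + 13 e_{1} e_{2} e_{3}
(-\frac{1}{2} e_{3}) R2 = -\frac{13}{2} e_{1} - \frac{137}{20} e_{2} + \frac{53}{4} e_{3} + \frac{77}{20} e_{1} e_{2} e_{3}
Summing the partial products and collecting blades:
Answer: \frac{1066}{5} e_{1} + \frac{325}{4} e_{2} - \frac{1541}{20} e_{3} - \frac{371}{4} e_{1} e_{2} e_{3}


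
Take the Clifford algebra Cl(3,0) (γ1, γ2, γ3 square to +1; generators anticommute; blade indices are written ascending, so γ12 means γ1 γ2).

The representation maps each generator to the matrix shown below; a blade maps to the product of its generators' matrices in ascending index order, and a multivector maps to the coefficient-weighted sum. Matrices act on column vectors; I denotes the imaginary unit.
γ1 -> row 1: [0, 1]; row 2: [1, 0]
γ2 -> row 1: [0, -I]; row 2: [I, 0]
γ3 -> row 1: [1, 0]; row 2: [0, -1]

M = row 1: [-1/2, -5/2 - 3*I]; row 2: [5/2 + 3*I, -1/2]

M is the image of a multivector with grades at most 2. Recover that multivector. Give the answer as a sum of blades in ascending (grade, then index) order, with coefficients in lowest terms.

Method: 1, rho(γ1), rho(γ2), rho(γ3) form a trace-orthogonal basis of the 2x2 complex matrices (tr(X Y) = 2 if X = Y, else 0), so M = m0*1 + m1*rho(γ1) + m2*rho(γ2) + m3*rho(γ3) with m0 = tr(M)/2 = -1/2, m1 = tr(M rho(γ1))/2 = 0, m2 = tr(M rho(γ2))/2 = 3 - 5*I/2, m3 = tr(M rho(γ3))/2 = 0.
Multiplying table entries, the bivector images are rho(γ12) = I*rho(γ3), rho(γ13) = -I*rho(γ2), rho(γ23) = I*rho(γ1); with real blade coefficients the real parts of m0..m3 are the coefficients of 1, γ1, γ2, γ3 and the imaginary parts give the bivectors (γ23: Im m1, γ13: -Im m2, γ12: Im m3).
Answer: -1/2 + 3*γ2 + 5/2*γ13


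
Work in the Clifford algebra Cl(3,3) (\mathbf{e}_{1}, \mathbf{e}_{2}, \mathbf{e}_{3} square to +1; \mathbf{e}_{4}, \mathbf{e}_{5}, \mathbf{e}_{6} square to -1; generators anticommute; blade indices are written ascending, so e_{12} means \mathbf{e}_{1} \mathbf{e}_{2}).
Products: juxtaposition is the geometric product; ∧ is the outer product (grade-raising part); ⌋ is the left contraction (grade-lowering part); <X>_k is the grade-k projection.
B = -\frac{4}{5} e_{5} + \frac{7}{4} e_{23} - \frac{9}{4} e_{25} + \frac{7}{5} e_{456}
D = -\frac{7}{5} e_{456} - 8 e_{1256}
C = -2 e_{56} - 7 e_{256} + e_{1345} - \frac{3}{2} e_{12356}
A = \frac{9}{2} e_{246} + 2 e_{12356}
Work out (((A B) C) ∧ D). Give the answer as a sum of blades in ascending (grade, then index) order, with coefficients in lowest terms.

step 1: \frac{63}{10} e_{25} + \frac{9}{2} e_{136} - \frac{7}{2} e_{156} + \frac{63}{8} e_{346} + \frac{81}{8} e_{456} - \frac{14}{5} e_{1234} - \frac{8}{5} e_{1236} + \frac{18}{5} e_{2456}
step 2: -7 e_{1} - \frac{99}{20} e_{4} + \frac{12}{5} e_{5} - \frac{441}{10} e_{6} - \frac{49}{2} e_{12} - \frac{21}{4} e_{23} - \frac{2547}{40} e_{24} + \frac{191}{20} e_{25} + \frac{63}{5} e_{26} + \frac{27}{5} e_{134} + \frac{11}{5} e_{135} - \frac{27}{40} e_{136} + \frac{63}{8} e_{156} - \frac{63}{4} e_{345} - \frac{7}{2} e_{346} - \frac{3}{10} e_{456} - \frac{1719}{80} e_{1234} - \frac{283}{10} e_{1235} + \frac{18}{5} e_{1236} - \frac{189}{16} e_{1245} + \frac{441}{8} e_{2345} - \frac{8}{5} e_{2456} + \frac{98}{5} e_{13456} + \frac{28}{5} e_{123456}
step 3: \frac{49}{5} e_{1456} + \frac{739}{10} e_{12456} + \frac{147}{20} e_{23456}
Answer: \frac{49}{5} e_{1456} + \frac{739}{10} e_{12456} + \frac{147}{20} e_{23456}


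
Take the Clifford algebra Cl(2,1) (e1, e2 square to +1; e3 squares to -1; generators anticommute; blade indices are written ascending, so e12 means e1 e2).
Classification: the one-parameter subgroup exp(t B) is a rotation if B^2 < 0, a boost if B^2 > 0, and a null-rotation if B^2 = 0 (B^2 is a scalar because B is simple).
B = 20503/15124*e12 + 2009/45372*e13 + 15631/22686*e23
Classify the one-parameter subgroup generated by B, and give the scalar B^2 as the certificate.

B^2 term by term: the squares give (20503/15124)^2*(e12)^2 + (2009/45372)^2*(e13)^2 + (15631/22686)^2*(e23)^2 = 420373009/228735376*(-1) + 4036081/2058618384*(+1) + 244328161/514654596*(+1) = -49/36 (each basis 2-blade squares to minus the product of its generators' squares); cross terms between blades sharing an index anticommute and cancel. So B^2 = -49/36.
Answer: rotation, certificate B^2 = -49/36. Check the certificate: B^2 = -49/36, and that sign is decisive whatever form B takes.


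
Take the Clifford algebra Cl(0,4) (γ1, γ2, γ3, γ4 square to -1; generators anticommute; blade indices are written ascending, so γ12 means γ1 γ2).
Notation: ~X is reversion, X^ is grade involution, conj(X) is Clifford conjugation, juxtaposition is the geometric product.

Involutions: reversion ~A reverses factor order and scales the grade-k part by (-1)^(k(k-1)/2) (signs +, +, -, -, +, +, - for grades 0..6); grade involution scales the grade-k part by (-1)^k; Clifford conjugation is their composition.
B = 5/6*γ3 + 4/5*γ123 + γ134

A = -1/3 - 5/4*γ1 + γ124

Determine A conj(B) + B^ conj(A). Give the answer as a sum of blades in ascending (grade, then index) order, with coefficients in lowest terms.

first term: 5/18*γ3 + 25/24*γ13 + 41/20*γ34 - 4/15*γ123 - 1/3*γ134 + 5/6*γ1234
second term: 5/18*γ3 + 25/24*γ13 + 41/20*γ34 + 4/15*γ123 + 1/3*γ134 - 5/6*γ1234
Answer: 5/9*γ3 + 25/12*γ13 + 41/10*γ34


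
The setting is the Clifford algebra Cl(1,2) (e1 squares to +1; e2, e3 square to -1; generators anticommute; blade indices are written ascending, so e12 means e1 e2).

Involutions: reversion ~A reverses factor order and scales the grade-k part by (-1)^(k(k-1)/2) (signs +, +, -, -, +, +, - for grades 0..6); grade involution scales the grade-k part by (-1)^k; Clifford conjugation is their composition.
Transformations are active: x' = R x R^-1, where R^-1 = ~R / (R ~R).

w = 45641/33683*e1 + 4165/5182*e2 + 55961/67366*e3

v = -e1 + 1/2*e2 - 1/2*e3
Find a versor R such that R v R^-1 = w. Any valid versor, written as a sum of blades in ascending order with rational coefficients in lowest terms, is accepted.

Here q(v) = q(w) = 1/2; the classical choice R = v + w = 11958/33683*e1 + 3378/2591*e2 + 11139/33683*e3 then realises v -> w under the sandwich.
Answer: 11958/33683*e1 + 3378/2591*e2 + 11139/33683*e3


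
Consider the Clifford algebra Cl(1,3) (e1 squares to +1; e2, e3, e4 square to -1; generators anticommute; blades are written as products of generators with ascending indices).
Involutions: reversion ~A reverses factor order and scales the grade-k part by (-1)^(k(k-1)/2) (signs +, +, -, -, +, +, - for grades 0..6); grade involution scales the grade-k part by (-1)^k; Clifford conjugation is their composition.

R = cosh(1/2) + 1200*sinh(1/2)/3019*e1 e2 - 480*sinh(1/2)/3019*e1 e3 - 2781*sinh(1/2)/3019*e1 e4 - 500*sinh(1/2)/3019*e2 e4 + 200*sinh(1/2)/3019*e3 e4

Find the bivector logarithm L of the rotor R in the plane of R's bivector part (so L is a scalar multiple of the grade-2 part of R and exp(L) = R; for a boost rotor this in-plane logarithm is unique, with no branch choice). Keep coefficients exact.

The scalar part of R is cosh(1/2), giving the rapidity magnitude (cosh is even); the bivector part supplies orientation, its quotient by sinh of the rapidity is the plane, and L = rapidity * plane — unique in that plane, since flipping both signs leaves L unchanged.
Concretely: cosh(rapidity) = cosh(1/2) gives rapidity = ±1/2, and since rapidity/sinh(rapidity) is even the sign is immaterial: L = (rapidity/sinh(rapidity)) * <R>_2 = (1/(2*sinh(1/2))) * <R>_2.
Answer: 600/3019*e1 e2 - 240/3019*e1 e3 - 2781/6038*e1 e4 - 250/3019*e2 e4 + 100/3019*e3 e4


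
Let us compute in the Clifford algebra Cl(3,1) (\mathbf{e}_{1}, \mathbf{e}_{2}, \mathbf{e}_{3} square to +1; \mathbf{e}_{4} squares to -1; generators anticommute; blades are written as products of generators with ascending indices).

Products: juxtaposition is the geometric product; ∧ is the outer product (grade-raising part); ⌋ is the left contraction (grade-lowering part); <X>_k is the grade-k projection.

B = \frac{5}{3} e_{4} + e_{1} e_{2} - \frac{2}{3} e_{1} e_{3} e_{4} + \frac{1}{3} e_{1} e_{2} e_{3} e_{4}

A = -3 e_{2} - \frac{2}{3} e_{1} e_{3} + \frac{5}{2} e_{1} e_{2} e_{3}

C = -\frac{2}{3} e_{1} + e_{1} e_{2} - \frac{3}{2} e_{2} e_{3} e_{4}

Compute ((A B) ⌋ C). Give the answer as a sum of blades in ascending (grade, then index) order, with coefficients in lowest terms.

step 1: 3 e_{1} - \frac{5}{2} e_{3} - \frac{23}{18} e_{4} - \frac{2}{3} e_{2} e_{3} - \frac{62}{9} e_{2} e_{4} - \frac{1}{9} e_{1} e_{3} e_{4} + \frac{13}{6} e_{1} e_{2} e_{3} e_{4}
step 2: -2 + 3 e_{2} - \frac{31}{3} e_{3} - e_{4} - \frac{23}{12} e_{2} e_{3} - \frac{15}{4} e_{2} e_{4}
Answer: -2 + 3 e_{2} - \frac{31}{3} e_{3} - e_{4} - \frac{23}{12} e_{2} e_{3} - \frac{15}{4} e_{2} e_{4}


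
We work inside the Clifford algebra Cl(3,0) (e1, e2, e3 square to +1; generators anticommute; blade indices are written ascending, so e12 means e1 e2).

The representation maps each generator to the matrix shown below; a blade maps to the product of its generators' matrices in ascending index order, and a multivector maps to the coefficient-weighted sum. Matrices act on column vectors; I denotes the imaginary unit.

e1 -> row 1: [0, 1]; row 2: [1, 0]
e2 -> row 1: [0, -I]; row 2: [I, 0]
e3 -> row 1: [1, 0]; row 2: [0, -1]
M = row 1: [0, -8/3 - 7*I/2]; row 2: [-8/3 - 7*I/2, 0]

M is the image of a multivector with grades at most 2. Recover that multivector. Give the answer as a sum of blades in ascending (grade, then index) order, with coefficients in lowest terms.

Method: 1, rho(e1), rho(e2), rho(e3) form a trace-orthogonal basis of the 2x2 complex matrices (tr(X Y) = 2 if X = Y, else 0), so M = m0*1 + m1*rho(e1) + m2*rho(e2) + m3*rho(e3) with m0 = tr(M)/2 = 0, m1 = tr(M rho(e1))/2 = -8/3 - 7*I/2, m2 = tr(M rho(e2))/2 = 0, m3 = tr(M rho(e3))/2 = 0.
Multiplying table entries, the bivector images are rho(e12) = I*rho(e3), rho(e13) = -I*rho(e2), rho(e23) = I*rho(e1); with real blade coefficients the real parts of m0..m3 are the coefficients of 1, e1, e2, e3 and the imaginary parts give the bivectors (e23: Im m1, e13: -Im m2, e12: Im m3).
Answer: -8/3*e1 - 7/2*e23


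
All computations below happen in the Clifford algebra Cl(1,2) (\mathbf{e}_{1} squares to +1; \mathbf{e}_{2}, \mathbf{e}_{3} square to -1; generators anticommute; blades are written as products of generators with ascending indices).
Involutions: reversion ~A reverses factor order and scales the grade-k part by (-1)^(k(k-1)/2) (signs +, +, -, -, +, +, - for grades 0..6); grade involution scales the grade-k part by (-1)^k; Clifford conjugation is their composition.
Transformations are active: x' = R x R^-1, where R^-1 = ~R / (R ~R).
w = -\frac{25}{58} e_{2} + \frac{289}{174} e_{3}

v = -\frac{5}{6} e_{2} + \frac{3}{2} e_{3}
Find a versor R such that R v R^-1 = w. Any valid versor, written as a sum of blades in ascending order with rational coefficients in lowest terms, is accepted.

Why this works: both vectors square to -\frac{53}{18}, so q(v) = q(w) and R = v + w = -\frac{110}{87} e_{2} + \frac{275}{87} e_{3} carries v to w — its own direction survives, the complement (v - w)/2 flips.
Answer: -\frac{110}{87} e_{2} + \frac{275}{87} e_{3}


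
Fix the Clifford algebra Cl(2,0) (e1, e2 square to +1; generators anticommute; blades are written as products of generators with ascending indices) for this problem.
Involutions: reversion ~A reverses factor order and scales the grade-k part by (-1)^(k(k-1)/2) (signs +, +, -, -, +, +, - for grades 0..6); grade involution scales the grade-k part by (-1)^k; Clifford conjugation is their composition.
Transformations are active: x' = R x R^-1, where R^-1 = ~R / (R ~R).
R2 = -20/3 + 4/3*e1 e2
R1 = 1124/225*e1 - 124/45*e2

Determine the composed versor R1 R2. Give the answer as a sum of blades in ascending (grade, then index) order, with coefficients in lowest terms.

Distribute over the terms of R1 (each basis-blade product reordered to ascending indices, repeated generators contracted through their squares):
(1124/225*e1) R2 = -4496/135*e1 + 4496/675*e2
(-124/45*e2) R2 = 496/135*e1 + 496/27*e2
Summing the partial products and collecting blades:
Answer: -800/27*e1 + 5632/225*e2


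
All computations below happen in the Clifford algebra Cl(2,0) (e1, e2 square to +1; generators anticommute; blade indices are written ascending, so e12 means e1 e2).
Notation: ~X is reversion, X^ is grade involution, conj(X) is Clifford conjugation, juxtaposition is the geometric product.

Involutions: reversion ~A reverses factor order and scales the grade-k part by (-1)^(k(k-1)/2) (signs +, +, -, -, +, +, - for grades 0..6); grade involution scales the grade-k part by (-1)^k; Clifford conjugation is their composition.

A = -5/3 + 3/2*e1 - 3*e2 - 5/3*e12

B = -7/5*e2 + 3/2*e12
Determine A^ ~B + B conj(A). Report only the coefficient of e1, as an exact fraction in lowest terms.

first term: -67/10 + 41/6*e1 + 55/12*e2 + 23/5*e12
second term: -67/10 + 41/6*e1 + 55/12*e2 - 23/5*e12
Answer: 41/3


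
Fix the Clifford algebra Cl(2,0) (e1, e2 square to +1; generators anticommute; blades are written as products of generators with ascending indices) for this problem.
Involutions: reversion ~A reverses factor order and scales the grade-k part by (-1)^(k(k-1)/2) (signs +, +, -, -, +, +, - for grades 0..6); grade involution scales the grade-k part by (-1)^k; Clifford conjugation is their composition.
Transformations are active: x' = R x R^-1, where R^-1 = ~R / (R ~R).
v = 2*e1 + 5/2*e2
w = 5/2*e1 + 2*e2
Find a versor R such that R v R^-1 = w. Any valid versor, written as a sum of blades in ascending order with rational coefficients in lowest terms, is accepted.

Key observation: q(v) = q(w) = 41/4 (sandwiches preserve the norm), so R = v + w = 9/2*e1 + 9/2*e2 works whenever it is invertible — the component of v along it is kept and (v - w)/2 reverses, sending v to w.
Answer: 9/2*e1 + 9/2*e2


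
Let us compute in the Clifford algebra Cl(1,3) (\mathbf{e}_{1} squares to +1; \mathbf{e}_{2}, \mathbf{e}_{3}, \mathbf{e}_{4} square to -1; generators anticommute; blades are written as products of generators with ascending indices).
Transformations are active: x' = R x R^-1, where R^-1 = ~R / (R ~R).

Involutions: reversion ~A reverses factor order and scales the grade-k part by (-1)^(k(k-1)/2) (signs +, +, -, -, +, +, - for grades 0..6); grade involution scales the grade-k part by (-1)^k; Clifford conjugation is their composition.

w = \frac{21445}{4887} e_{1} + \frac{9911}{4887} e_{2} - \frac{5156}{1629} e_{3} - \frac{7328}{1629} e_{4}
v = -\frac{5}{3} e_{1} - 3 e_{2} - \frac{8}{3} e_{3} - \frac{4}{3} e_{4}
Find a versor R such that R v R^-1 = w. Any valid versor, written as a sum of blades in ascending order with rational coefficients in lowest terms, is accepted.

Reasoning: v^2 = w^2 = -\frac{136}{9} since conjugation preserves the quadratic form; R = v + w = \frac{13300}{4887} e_{1} - \frac{4750}{4887} e_{2} - \frac{9500}{1629} e_{3} - \frac{9500}{1629} e_{4} is then valid when invertible, keeping its own part and reversing (v - w)/2.
Answer: \frac{13300}{4887} e_{1} - \frac{4750}{4887} e_{2} - \frac{9500}{1629} e_{3} - \frac{9500}{1629} e_{4}


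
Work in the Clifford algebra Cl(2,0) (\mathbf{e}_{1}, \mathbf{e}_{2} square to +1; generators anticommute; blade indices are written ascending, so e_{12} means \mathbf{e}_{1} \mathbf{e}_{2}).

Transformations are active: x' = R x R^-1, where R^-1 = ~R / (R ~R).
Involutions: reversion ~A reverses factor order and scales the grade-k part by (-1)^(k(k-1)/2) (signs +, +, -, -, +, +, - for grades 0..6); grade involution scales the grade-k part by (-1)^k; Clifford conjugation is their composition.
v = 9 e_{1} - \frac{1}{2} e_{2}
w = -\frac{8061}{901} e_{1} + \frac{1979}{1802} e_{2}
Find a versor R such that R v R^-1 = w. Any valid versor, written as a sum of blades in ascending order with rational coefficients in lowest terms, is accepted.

Reasoning: v^2 = w^2 = \frac{325}{4} since conjugation preserves the quadratic form; R = v + w = \frac{48}{901} e_{1} + \frac{539}{901} e_{2} is then valid when invertible, keeping its own part and reversing (v - w)/2.
Answer: \frac{48}{901} e_{1} + \frac{539}{901} e_{2}


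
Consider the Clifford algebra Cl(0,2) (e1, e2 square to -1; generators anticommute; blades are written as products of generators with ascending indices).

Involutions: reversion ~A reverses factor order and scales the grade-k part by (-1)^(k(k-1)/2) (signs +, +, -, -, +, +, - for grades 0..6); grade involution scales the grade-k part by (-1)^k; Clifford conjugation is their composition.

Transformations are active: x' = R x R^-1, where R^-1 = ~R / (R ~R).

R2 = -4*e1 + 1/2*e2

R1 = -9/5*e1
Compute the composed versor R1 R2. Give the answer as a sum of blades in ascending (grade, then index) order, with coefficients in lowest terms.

Distribute over the terms of R1 (each basis-blade product reordered to ascending indices, repeated generators contracted through their squares):
(-9/5*e1) R2 = -36/5 - 9/10*e1 e2
Answer: -36/5 - 9/10*e1 e2


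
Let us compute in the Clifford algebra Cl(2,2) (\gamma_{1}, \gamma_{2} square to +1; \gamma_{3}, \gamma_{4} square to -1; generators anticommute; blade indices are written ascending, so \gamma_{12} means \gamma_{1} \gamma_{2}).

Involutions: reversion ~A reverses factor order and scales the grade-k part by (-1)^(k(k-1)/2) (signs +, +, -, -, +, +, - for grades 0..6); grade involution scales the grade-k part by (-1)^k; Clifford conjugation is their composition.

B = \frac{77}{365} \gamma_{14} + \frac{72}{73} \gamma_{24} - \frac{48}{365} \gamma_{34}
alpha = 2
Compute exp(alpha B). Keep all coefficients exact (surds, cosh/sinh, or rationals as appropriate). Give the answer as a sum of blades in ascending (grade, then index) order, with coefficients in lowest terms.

B^2 term by term: the squares give (\frac{77}{365})^2*(\gamma_{14})^2 + (\frac{72}{73})^2*(\gamma_{24})^2 + (-\frac{48}{365})^2*(\gamma_{34})^2 = \frac{5929}{133225}*(+1) + \frac{5184}{5329}*(+1) + \frac{2304}{133225}*(-1) = 1 (each basis 2-blade squares to minus the product of its generators' squares); cross terms between blades sharing an index anticommute and cancel. So B^2 = 1.
B^2 = 1 — a positive square means the series sums to a boost: l = 1, alpha*l = 2, so exp(alpha B) = cosh(2) + (sinh(2)/1)*B = \cosh{\left(2 \right)} + (\sinh{\left(2 \right)})*B.
Answer: \cosh{\left(2 \right)} + \frac{77 \sinh{\left(2 \right)}}{365} \gamma_{14} + \frac{72 \sinh{\left(2 \right)}}{73} \gamma_{24} - \frac{48 \sinh{\left(2 \right)}}{365} \gamma_{34}


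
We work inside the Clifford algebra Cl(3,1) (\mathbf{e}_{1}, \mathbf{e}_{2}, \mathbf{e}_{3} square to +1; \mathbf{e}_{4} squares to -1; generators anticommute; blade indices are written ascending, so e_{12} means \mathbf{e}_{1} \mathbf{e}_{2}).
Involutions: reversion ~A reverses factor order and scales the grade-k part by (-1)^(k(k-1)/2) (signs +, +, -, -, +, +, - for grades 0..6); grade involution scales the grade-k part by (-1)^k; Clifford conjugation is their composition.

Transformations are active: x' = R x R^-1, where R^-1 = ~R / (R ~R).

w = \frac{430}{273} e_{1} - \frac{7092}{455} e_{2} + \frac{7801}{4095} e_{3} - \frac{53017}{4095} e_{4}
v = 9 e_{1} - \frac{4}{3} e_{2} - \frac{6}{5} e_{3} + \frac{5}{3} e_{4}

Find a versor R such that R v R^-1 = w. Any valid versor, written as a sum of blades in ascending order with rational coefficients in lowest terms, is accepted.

Sketch: the shared square \frac{2036}{25} makes R = v + w = \frac{2887}{273} e_{1} - \frac{23096}{1365} e_{2} + \frac{2887}{4095} e_{3} - \frac{46192}{4095} e_{4} the natural versor; its sandwich fixes that direction, negates (v - w)/2, and sends v to w.
Answer: \frac{2887}{273} e_{1} - \frac{23096}{1365} e_{2} + \frac{2887}{4095} e_{3} - \frac{46192}{4095} e_{4}


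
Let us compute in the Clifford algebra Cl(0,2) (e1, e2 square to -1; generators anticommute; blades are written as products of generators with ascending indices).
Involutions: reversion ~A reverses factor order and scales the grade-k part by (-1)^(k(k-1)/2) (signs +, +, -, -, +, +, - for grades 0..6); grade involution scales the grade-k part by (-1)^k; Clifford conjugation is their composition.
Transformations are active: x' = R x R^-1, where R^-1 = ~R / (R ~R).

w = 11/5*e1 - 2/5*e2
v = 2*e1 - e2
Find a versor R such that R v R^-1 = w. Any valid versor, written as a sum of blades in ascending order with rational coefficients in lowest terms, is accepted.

Here q(v) = q(w) = -5; the classical choice R = v + w = 21/5*e1 - 7/5*e2 then realises v -> w under the sandwich.
Answer: 21/5*e1 - 7/5*e2


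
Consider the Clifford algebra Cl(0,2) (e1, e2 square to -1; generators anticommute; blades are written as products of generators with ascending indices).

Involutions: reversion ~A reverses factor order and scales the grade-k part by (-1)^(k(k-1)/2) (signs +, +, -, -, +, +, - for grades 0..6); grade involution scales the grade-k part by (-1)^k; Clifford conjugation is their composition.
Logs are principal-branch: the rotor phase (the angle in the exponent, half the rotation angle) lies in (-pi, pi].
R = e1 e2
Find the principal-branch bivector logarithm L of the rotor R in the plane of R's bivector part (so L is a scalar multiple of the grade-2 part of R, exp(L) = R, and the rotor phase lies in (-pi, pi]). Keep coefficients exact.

The scalar part of R is 0, and that scalar determines the rotor phase on the principal branch; recovering the unit plane as bivector-part over sine of the phase gives L = phase * plane.
Concretely: cos(phase) = 0 gives phase = ±pi/2, and since phase/sin(phase) is even the sign is immaterial: L = (phase/sin(phase)) * <R>_2 = (pi/2) * <R>_2.
Answer: pi/2*e1 e2


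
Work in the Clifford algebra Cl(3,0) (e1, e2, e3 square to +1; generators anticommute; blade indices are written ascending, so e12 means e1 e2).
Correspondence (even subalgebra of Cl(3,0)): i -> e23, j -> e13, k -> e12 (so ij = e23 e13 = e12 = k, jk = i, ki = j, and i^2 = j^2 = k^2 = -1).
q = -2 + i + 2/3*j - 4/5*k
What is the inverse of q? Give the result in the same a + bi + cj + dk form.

In blades: q = -2 - 4/5*e12 + 2/3*e13 + e23.
With qbar = -2 + 4/5*e12 - 2/3*e13 - e23 (scalar fixed, mapped units negated), q qbar = 1369/225 (the sum of squared coefficients), so q^-1 = qbar / (1369/225) = -450/1369 + 180/1369*e12 - 150/1369*e13 - 225/1369*e23; translating back:
Answer: -450/1369 - 225/1369*i - 150/1369*j + 180/1369*k


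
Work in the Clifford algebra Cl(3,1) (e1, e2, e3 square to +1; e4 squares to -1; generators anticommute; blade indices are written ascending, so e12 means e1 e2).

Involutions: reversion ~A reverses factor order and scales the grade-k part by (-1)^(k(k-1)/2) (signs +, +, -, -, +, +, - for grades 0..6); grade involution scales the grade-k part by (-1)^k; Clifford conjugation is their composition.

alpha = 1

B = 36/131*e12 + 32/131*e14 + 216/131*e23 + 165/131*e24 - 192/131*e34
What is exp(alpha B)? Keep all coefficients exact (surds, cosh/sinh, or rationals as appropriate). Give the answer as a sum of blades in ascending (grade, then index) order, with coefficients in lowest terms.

B^2 term by term: the squares give (36/131)^2*(e12)^2 + (32/131)^2*(e14)^2 + (216/131)^2*(e23)^2 + (165/131)^2*(e24)^2 + (-192/131)^2*(e34)^2 = 1296/17161*(-1) + 1024/17161*(+1) + 46656/17161*(-1) + 27225/17161*(+1) + 36864/17161*(+1) = 1 (each basis 2-blade squares to minus the product of its generators' squares); cross terms between blades sharing an index anticommute and cancel; the commuting (index-disjoint) pairs give grade-4 terms 2*c*c'*(blade product), which cancel blade by blade — e1234: -13824/17161 + 13824/17161 = 0 — confirming B is simple. So B^2 = 1.
B^2 = 1 — hyperbolic case — the even/odd split gives cosh and sinh: l = 1, alpha*l = 1, so exp(alpha B) = cosh(1) + (sinh(1)/1)*B = cosh(1) + (sinh(1))*B.
Answer: cosh(1) + 36*sinh(1)/131*e12 + 32*sinh(1)/131*e14 + 216*sinh(1)/131*e23 + 165*sinh(1)/131*e24 - 192*sinh(1)/131*e34


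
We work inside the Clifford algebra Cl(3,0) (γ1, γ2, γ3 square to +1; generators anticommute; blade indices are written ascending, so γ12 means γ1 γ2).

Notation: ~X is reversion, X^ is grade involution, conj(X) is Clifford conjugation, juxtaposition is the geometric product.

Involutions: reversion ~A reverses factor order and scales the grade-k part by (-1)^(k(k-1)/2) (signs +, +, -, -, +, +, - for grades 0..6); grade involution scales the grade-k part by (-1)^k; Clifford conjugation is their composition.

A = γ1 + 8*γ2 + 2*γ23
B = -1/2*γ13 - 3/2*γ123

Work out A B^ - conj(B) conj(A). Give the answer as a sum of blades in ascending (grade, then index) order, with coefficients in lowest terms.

first term: -3*γ1 - 1/2*γ3 - γ12 - 12*γ13 + 3/2*γ23 + 4*γ123
second term: -3*γ1 + 1/2*γ3 + γ12 - 12*γ13 + 3/2*γ23 + 4*γ123
Answer: -γ3 - 2*γ12


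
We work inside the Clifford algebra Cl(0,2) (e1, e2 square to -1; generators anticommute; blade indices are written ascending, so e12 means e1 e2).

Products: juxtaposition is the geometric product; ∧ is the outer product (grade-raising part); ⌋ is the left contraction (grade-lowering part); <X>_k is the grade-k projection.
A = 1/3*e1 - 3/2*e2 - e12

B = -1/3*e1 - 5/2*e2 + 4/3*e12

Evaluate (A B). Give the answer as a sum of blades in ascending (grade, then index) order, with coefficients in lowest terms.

step 1: -83/36 - 9/2*e1 - 1/9*e2 - 4/3*e12
Answer: -83/36 - 9/2*e1 - 1/9*e2 - 4/3*e12


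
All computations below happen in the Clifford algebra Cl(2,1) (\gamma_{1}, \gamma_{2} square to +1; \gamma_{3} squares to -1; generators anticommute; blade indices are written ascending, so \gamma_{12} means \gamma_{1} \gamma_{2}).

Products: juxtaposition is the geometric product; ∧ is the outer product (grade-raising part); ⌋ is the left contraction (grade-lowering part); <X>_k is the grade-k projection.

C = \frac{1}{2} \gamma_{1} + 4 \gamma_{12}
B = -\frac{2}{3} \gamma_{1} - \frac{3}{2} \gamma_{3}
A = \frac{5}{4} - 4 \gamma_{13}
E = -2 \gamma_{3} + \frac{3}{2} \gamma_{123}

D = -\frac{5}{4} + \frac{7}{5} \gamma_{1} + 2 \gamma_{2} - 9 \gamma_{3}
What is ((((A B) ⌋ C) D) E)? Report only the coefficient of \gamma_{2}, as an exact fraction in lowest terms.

step 1: -\frac{41}{6} \gamma_{1} - \frac{109}{24} \gamma_{3}
step 2: -\frac{41}{12} - \frac{82}{3} \gamma_{2}
step 3: -\frac{2419}{48} - \frac{287}{60} \gamma_{1} + \frac{82}{3} \gamma_{2} + \frac{123}{4} \gamma_{3} + \frac{574}{15} \gamma_{12} + 246 \gamma_{23}
step 4: \frac{123}{2} + 369 \gamma_{1} + 492 \gamma_{2} + \frac{5207}{120} \gamma_{3} - \frac{369}{8} \gamma_{12} - \frac{943}{30} \gamma_{13} - \frac{7421}{120} \gamma_{23} - \frac{73021}{480} \gamma_{123}
Answer: 492


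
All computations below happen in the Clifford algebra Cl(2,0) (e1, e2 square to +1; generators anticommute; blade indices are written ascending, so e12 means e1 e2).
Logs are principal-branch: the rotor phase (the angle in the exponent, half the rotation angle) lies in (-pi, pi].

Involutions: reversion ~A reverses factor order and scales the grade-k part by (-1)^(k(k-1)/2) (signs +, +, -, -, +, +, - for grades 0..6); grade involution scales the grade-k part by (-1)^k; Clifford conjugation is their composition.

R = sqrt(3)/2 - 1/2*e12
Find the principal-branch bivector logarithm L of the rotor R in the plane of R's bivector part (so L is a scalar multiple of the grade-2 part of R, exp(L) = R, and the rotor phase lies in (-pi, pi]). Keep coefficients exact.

The scalar part of R is sqrt(3)/2, which fixes the principal-branch rotor phase; the unit plane is then the bivector part divided by the sine of that phase, and L is that plane scaled by the phase.
Concretely: cos(phase) = sqrt(3)/2 gives phase = ±pi/6, and since phase/sin(phase) is even the sign is immaterial: L = (phase/sin(phase)) * <R>_2 = (pi/3) * <R>_2.
Answer: -pi/6*e12


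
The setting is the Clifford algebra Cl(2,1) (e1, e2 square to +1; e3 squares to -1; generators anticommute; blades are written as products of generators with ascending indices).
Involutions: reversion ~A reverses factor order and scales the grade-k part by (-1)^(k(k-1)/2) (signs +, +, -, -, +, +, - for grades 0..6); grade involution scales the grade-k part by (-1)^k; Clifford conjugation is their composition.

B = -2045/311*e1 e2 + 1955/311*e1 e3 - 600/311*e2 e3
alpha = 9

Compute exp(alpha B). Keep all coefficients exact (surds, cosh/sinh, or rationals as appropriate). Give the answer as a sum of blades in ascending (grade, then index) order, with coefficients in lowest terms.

B^2 term by term: the squares give (-2045/311)^2*(e1 e2)^2 + (1955/311)^2*(e1 e3)^2 + (-600/311)^2*(e2 e3)^2 = 4182025/96721*(-1) + 3822025/96721*(+1) + 360000/96721*(+1) = 0 (each basis 2-blade squares to minus the product of its generators' squares); cross terms between blades sharing an index anticommute and cancel. So B^2 = 0.
B^2 = 0, and the exponential is exactly linear here: exp(alpha B) = 1 + alpha B (parabolic case).
Answer: 1 - 18405/311*e1 e2 + 17595/311*e1 e3 - 5400/311*e2 e3


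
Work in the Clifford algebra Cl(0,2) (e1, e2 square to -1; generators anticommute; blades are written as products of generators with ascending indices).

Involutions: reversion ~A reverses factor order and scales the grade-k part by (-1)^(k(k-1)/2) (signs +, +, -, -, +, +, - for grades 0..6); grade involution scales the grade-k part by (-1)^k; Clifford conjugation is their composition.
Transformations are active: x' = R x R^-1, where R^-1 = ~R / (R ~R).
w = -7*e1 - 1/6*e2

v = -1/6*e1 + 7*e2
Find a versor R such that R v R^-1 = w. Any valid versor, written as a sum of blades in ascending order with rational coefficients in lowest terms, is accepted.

The midline construction: v and w both square to -1765/36, so reflecting in their sum -43/6*e1 + 41/6*e2 exchanges them.
Answer: -43/6*e1 + 41/6*e2
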